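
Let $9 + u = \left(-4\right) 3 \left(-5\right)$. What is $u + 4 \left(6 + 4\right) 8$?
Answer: $371$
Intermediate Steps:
$u = 51$ ($u = -9 + \left(-4\right) 3 \left(-5\right) = -9 - -60 = -9 + 60 = 51$)
$u + 4 \left(6 + 4\right) 8 = 51 + 4 \left(6 + 4\right) 8 = 51 + 4 \cdot 10 \cdot 8 = 51 + 40 \cdot 8 = 51 + 320 = 371$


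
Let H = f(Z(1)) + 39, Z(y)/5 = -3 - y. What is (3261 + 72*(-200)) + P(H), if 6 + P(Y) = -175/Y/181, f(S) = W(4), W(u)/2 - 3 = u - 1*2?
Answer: -14120740/1267 ≈ -11145.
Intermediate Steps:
Z(y) = -15 - 5*y (Z(y) = 5*(-3 - y) = -15 - 5*y)
W(u) = 2 + 2*u (W(u) = 6 + 2*(u - 1*2) = 6 + 2*(u - 2) = 6 + 2*(-2 + u) = 6 + (-4 + 2*u) = 2 + 2*u)
f(S) = 10 (f(S) = 2 + 2*4 = 2 + 8 = 10)
H = 49 (H = 10 + 39 = 49)
P(Y) = -6 - 175/(181*Y) (P(Y) = -6 - 175/Y/181 = -6 - 175/Y*(1/181) = -6 - 175/(181*Y))
(3261 + 72*(-200)) + P(H) = (3261 + 72*(-200)) + (-6 - 175/181/49) = (3261 - 14400) + (-6 - 175/181*1/49) = -11139 + (-6 - 25/1267) = -11139 - 7627/1267 = -14120740/1267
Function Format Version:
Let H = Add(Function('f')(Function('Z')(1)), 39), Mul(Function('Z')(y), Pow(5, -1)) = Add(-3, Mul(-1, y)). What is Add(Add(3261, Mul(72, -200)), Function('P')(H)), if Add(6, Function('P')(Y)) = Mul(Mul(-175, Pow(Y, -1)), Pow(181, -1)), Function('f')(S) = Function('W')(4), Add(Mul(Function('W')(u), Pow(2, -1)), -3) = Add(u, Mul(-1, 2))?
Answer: Rational(-14120740, 1267) ≈ -11145.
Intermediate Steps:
Function('Z')(y) = Add(-15, Mul(-5, y)) (Function('Z')(y) = Mul(5, Add(-3, Mul(-1, y))) = Add(-15, Mul(-5, y)))
Function('W')(u) = Add(2, Mul(2, u)) (Function('W')(u) = Add(6, Mul(2, Add(u, Mul(-1, 2)))) = Add(6, Mul(2, Add(u, -2))) = Add(6, Mul(2, Add(-2, u))) = Add(6, Add(-4, Mul(2, u))) = Add(2, Mul(2, u)))
Function('f')(S) = 10 (Function('f')(S) = Add(2, Mul(2, 4)) = Add(2, 8) = 10)
H = 49 (H = Add(10, 39) = 49)
Function('P')(Y) = Add(-6, Mul(Rational(-175, 181), Pow(Y, -1))) (Function('P')(Y) = Add(-6, Mul(Mul(-175, Pow(Y, -1)), Pow(181, -1))) = Add(-6, Mul(Mul(-175, Pow(Y, -1)), Rational(1, 181))) = Add(-6, Mul(Rational(-175, 181), Pow(Y, -1))))
Add(Add(3261, Mul(72, -200)), Function('P')(H)) = Add(Add(3261, Mul(72, -200)), Add(-6, Mul(Rational(-175, 181), Pow(49, -1)))) = Add(Add(3261, -14400), Add(-6, Mul(Rational(-175, 181), Rational(1, 49)))) = Add(-11139, Add(-6, Rational(-25, 1267))) = Add(-11139, Rational(-7627, 1267)) = Rational(-14120740, 1267)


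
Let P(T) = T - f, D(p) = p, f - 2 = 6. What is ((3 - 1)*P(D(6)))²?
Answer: 16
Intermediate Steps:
f = 8 (f = 2 + 6 = 8)
P(T) = -8 + T (P(T) = T - 1*8 = T - 8 = -8 + T)
((3 - 1)*P(D(6)))² = ((3 - 1)*(-8 + 6))² = (2*(-2))² = (-4)² = 16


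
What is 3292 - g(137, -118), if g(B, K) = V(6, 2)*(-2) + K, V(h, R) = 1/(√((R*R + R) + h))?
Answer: 3410 + √3/3 ≈ 3410.6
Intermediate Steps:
V(h, R) = (R + h + R²)^(-½) (V(h, R) = 1/(√((R² + R) + h)) = 1/(√((R + R²) + h)) = 1/(√(R + h + R²)) = (R + h + R²)^(-½))
g(B, K) = K - √3/3 (g(B, K) = -2/√(2 + 6 + 2²) + K = -2/√(2 + 6 + 4) + K = -2/√12 + K = (√3/6)*(-2) + K = -√3/3 + K = K - √3/3)
3292 - g(137, -118) = 3292 - (-118 - √3/3) = 3292 + (118 + √3/3) = 3410 + √3/3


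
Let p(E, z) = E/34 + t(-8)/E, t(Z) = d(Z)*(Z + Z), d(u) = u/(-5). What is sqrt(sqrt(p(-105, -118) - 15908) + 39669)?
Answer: sqrt(505577438100 + 3570*I*sqrt(202782121122))/3570 ≈ 199.17 + 0.31666*I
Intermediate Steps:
d(u) = -u/5 (d(u) = u*(-1/5) = -u/5)
t(Z) = -2*Z**2/5 (t(Z) = (-Z/5)*(Z + Z) = (-Z/5)*(2*Z) = -2*Z**2/5)
p(E, z) = -128/(5*E) + E/34 (p(E, z) = E/34 + (-2/5*(-8)**2)/E = E*(1/34) + (-2/5*64)/E = E/34 - 128/(5*E) = -128/(5*E) + E/34)
sqrt(sqrt(p(-105, -118) - 15908) + 39669) = sqrt(sqrt((-128/5/(-105) + (1/34)*(-105)) - 15908) + 39669) = sqrt(sqrt((-128/5*(-1/105) - 105/34) - 15908) + 39669) = sqrt(sqrt((128/525 - 105/34) - 15908) + 39669) = sqrt(sqrt(-50773/17850 - 15908) + 39669) = sqrt(sqrt(-284008573/17850) + 39669) = sqrt(I*sqrt(202782121122)/3570 + 39669) = sqrt(39669 + I*sqrt(202782121122)/3570)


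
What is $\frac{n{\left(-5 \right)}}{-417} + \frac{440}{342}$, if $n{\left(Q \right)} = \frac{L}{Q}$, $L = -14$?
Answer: $\frac{152102}{118845} \approx 1.2798$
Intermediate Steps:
$n{\left(Q \right)} = - \frac{14}{Q}$
$\frac{n{\left(-5 \right)}}{-417} + \frac{440}{342} = \frac{\left(-14\right) \frac{1}{-5}}{-417} + \frac{440}{342} = \left(-14\right) \left(- \frac{1}{5}\right) \left(- \frac{1}{417}\right) + 440 \cdot \frac{1}{342} = \frac{14}{5} \left(- \frac{1}{417}\right) + \frac{220}{171} = - \frac{14}{2085} + \frac{220}{171} = \frac{152102}{118845}$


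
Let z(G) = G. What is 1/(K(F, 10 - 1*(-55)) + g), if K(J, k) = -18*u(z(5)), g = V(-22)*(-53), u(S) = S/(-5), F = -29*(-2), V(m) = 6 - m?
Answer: -1/1466 ≈ -0.00068213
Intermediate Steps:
F = 58
u(S) = -S/5 (u(S) = S*(-⅕) = -S/5)
g = -1484 (g = (6 - 1*(-22))*(-53) = (6 + 22)*(-53) = 28*(-53) = -1484)
K(J, k) = 18 (K(J, k) = -(-18)*5/5 = -18*(-1) = 18)
1/(K(F, 10 - 1*(-55)) + g) = 1/(18 - 1484) = 1/(-1466) = -1/1466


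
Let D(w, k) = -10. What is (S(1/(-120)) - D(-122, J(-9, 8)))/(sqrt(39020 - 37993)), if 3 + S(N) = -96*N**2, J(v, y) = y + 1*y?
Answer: 1049*sqrt(1027)/154050 ≈ 0.21822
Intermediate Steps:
J(v, y) = 2*y (J(v, y) = y + y = 2*y)
S(N) = -3 - 96*N**2
(S(1/(-120)) - D(-122, J(-9, 8)))/(sqrt(39020 - 37993)) = ((-3 - 96*(1/(-120))**2) - 1*(-10))/(sqrt(39020 - 37993)) = ((-3 - 96*(-1/120)**2) + 10)/(sqrt(1027)) = ((-3 - 96*1/14400) + 10)*(sqrt(1027)/1027) = ((-3 - 1/150) + 10)*(sqrt(1027)/1027) = (-451/150 + 10)*(sqrt(1027)/1027) = 1049*(sqrt(1027)/1027)/150 = 1049*sqrt(1027)/154050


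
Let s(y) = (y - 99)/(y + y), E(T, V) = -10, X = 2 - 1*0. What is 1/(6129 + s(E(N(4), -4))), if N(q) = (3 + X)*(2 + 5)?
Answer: 20/122689 ≈ 0.00016301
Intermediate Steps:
X = 2 (X = 2 + 0 = 2)
N(q) = 35 (N(q) = (3 + 2)*(2 + 5) = 5*7 = 35)
s(y) = (-99 + y)/(2*y) (s(y) = (-99 + y)/((2*y)) = (-99 + y)*(1/(2*y)) = (-99 + y)/(2*y))
1/(6129 + s(E(N(4), -4))) = 1/(6129 + (1/2)*(-99 - 10)/(-10)) = 1/(6129 + (1/2)*(-1/10)*(-109)) = 1/(6129 + 109/20) = 1/(122689/20) = 20/122689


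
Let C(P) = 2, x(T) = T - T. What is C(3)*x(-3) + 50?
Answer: 50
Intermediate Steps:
x(T) = 0
C(3)*x(-3) + 50 = 2*0 + 50 = 0 + 50 = 50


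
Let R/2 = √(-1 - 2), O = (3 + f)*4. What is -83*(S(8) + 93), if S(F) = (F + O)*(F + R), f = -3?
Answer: -13031 - 1328*I*√3 ≈ -13031.0 - 2300.2*I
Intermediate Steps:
O = 0 (O = (3 - 3)*4 = 0*4 = 0)
R = 2*I*√3 (R = 2*√(-1 - 2) = 2*√(-3) = 2*(I*√3) = 2*I*√3 ≈ 3.4641*I)
S(F) = F*(F + 2*I*√3) (S(F) = (F + 0)*(F + 2*I*√3) = F*(F + 2*I*√3))
-83*(S(8) + 93) = -83*(8*(8 + 2*I*√3) + 93) = -83*((64 + 16*I*√3) + 93) = -83*(157 + 16*I*√3) = -13031 - 1328*I*√3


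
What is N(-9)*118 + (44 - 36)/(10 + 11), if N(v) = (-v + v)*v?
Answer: 8/21 ≈ 0.38095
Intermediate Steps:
N(v) = 0 (N(v) = 0*v = 0)
N(-9)*118 + (44 - 36)/(10 + 11) = 0*118 + (44 - 36)/(10 + 11) = 0 + 8/21 = 8/21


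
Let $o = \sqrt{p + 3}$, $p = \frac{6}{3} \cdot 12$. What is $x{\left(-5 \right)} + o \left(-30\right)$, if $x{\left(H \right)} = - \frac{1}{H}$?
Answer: $\frac{1}{5} - 90 \sqrt{3} \approx -155.68$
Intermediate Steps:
$p = 24$ ($p = 6 \cdot \frac{1}{3} \cdot 12 = 2 \cdot 12 = 24$)
$o = 3 \sqrt{3}$ ($o = \sqrt{24 + 3} = \sqrt{27} = 3 \sqrt{3} \approx 5.1962$)
$x{\left(-5 \right)} + o \left(-30\right) = - \frac{1}{-5} + 3 \sqrt{3} \left(-30\right) = \left(-1\right) \left(- \frac{1}{5}\right) - 90 \sqrt{3} = \frac{1}{5} - 90 \sqrt{3}$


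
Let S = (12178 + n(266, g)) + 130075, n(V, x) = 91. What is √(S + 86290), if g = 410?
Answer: 7*√4666 ≈ 478.16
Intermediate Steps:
S = 142344 (S = (12178 + 91) + 130075 = 12269 + 130075 = 142344)
√(S + 86290) = √(142344 + 86290) = √228634 = 7*√4666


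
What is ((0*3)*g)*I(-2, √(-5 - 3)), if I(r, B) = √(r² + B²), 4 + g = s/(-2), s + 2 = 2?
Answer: 0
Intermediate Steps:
s = 0 (s = -2 + 2 = 0)
g = -4 (g = -4 + 0/(-2) = -4 + 0*(-½) = -4 + 0 = -4)
I(r, B) = √(B² + r²)
((0*3)*g)*I(-2, √(-5 - 3)) = ((0*3)*(-4))*√((√(-5 - 3))² + (-2)²) = (0*(-4))*√((√(-8))² + 4) = 0*√((2*I*√2)² + 4) = 0*√(-8 + 4) = 0*√(-4) = 0*(2*I) = 0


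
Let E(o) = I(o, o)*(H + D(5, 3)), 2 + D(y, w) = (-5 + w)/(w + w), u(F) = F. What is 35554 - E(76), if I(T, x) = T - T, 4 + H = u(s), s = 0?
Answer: 35554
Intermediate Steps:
H = -4 (H = -4 + 0 = -4)
D(y, w) = -2 + (-5 + w)/(2*w) (D(y, w) = -2 + (-5 + w)/(w + w) = -2 + (-5 + w)/((2*w)) = -2 + (-5 + w)*(1/(2*w)) = -2 + (-5 + w)/(2*w))
I(T, x) = 0
E(o) = 0 (E(o) = 0*(-4 + (½)*(-5 - 3*3)/3) = 0*(-4 + (½)*(⅓)*(-5 - 9)) = 0*(-4 + (½)*(⅓)*(-14)) = 0*(-4 - 7/3) = 0*(-19/3) = 0)
35554 - E(76) = 35554 - 1*0 = 35554 + 0 = 35554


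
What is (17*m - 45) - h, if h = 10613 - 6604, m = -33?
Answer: -4615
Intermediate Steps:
h = 4009
(17*m - 45) - h = (17*(-33) - 45) - 1*4009 = (-561 - 45) - 4009 = -606 - 4009 = -4615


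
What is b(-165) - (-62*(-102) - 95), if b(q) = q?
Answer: -6394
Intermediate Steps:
b(-165) - (-62*(-102) - 95) = -165 - (-62*(-102) - 95) = -165 - (6324 - 95) = -165 - 1*6229 = -165 - 6229 = -6394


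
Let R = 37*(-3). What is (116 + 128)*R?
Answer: -27084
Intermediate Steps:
R = -111
(116 + 128)*R = (116 + 128)*(-111) = 244*(-111) = -27084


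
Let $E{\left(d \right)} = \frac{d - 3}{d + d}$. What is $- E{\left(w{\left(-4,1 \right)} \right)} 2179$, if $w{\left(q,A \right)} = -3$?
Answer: $-2179$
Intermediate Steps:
$E{\left(d \right)} = \frac{-3 + d}{2 d}$
$- E{\left(w{\left(-4,1 \right)} \right)} 2179 = - \frac{-3 - 3}{2 \left(-3\right)} 2179 = - \frac{\left(-1\right) \left(-6\right)}{2 \cdot 3} \cdot 2179 = \left(-1\right) 1 \cdot 2179 = \left(-1\right) 2179 = -2179$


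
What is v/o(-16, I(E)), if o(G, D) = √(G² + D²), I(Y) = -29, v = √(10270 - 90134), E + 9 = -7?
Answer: 2*I*√21902702/1097 ≈ 8.5324*I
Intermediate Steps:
E = -16 (E = -9 - 7 = -16)
v = 2*I*√19966 (v = √(-79864) = 2*I*√19966 ≈ 282.6*I)
o(G, D) = √(D² + G²)
v/o(-16, I(E)) = (2*I*√19966)/(√((-29)² + (-16)²)) = (2*I*√19966)/(√(841 + 256)) = (2*I*√19966)/(√1097) = (2*I*√19966)*(√1097/1097) = 2*I*√21902702/1097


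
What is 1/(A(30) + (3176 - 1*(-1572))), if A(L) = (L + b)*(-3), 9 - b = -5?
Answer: 1/4616 ≈ 0.00021664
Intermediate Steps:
b = 14 (b = 9 - 1*(-5) = 9 + 5 = 14)
A(L) = -42 - 3*L (A(L) = (L + 14)*(-3) = (14 + L)*(-3) = -42 - 3*L)
1/(A(30) + (3176 - 1*(-1572))) = 1/((-42 - 3*30) + (3176 - 1*(-1572))) = 1/((-42 - 90) + (3176 + 1572)) = 1/(-132 + 4748) = 1/4616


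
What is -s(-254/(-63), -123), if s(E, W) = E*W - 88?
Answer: 12262/21 ≈ 583.90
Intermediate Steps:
s(E, W) = -88 + E*W
-s(-254/(-63), -123) = -(-88 - 254/(-63)*(-123)) = -(-88 - 254*(-1/63)*(-123)) = -(-88 + (254/63)*(-123)) = -(-88 - 10414/21) = -1*(-12262/21) = 12262/21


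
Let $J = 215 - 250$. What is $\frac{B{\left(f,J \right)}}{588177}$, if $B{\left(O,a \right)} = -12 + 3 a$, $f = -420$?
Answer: $- \frac{13}{65353} \approx -0.00019892$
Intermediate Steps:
$J = -35$ ($J = 215 - 250 = -35$)
$\frac{B{\left(f,J \right)}}{588177} = \frac{-12 + 3 \left(-35\right)}{588177} = \left(-12 - 105\right) \frac{1}{588177} = \left(-117\right) \frac{1}{588177} = - \frac{13}{65353}$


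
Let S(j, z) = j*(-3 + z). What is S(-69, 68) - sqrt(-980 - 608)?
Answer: -4485 - 2*I*sqrt(397) ≈ -4485.0 - 39.85*I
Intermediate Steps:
S(-69, 68) - sqrt(-980 - 608) = -69*(-3 + 68) - sqrt(-980 - 608) = -69*65 - sqrt(-1588) = -4485 - 2*I*sqrt(397)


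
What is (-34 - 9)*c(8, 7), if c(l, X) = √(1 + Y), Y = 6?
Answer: -43*√7 ≈ -113.77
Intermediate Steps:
c(l, X) = √7 (c(l, X) = √(1 + 6) = √7)
(-34 - 9)*c(8, 7) = (-34 - 9)*√7 = -43*√7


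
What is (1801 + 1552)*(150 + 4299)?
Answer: 14917497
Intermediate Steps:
(1801 + 1552)*(150 + 4299) = 3353*4449 = 14917497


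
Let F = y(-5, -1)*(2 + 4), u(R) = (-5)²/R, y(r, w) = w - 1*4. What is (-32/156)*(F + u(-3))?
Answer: 920/117 ≈ 7.8633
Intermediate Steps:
y(r, w) = -4 + w (y(r, w) = w - 4 = -4 + w)
u(R) = 25/R
F = -30 (F = (-4 - 1)*(2 + 4) = -5*6 = -30)
(-32/156)*(F + u(-3)) = (-32/156)*(-30 + 25/(-3)) = (-32*1/156)*(-30 + 25*(-⅓)) = -8*(-30 - 25/3)/39 = -8/39*(-115/3) = 920/117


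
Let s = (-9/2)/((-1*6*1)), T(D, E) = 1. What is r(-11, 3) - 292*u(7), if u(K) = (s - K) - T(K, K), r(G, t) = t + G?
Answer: 2109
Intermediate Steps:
r(G, t) = G + t
s = 3/4 (s = (-9*1/2)/((-6*1)) = -9/2/(-6) = -9/2*(-1/6) = 3/4 ≈ 0.75000)
u(K) = -1/4 - K (u(K) = (3/4 - K) - 1*1 = (3/4 - K) - 1 = -1/4 - K)
r(-11, 3) - 292*u(7) = (-11 + 3) - 292*(-1/4 - 1*7) = -8 - 292*(-1/4 - 7) = -8 - 292*(-29/4) = -8 + 2117 = 2109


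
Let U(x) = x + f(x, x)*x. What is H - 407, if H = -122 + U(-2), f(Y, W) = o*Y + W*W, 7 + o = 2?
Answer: -559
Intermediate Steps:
o = -5 (o = -7 + 2 = -5)
f(Y, W) = W² - 5*Y (f(Y, W) = -5*Y + W*W = -5*Y + W² = W² - 5*Y)
U(x) = x + x*(x² - 5*x) (U(x) = x + (x² - 5*x)*x = x + x*(x² - 5*x))
H = -152 (H = -122 - 2*(1 + (-2)² - 5*(-2)) = -122 - 2*(1 + 4 + 10) = -122 - 2*15 = -122 - 30 = -152)
H - 407 = -152 - 407 = -559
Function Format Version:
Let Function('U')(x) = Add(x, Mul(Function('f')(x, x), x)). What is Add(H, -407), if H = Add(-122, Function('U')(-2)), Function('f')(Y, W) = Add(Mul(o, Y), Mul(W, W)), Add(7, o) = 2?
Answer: -559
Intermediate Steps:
o = -5 (o = Add(-7, 2) = -5)
Function('f')(Y, W) = Add(Pow(W, 2), Mul(-5, Y)) (Function('f')(Y, W) = Add(Mul(-5, Y), Mul(W, W)) = Add(Mul(-5, Y), Pow(W, 2)) = Add(Pow(W, 2), Mul(-5, Y)))
Function('U')(x) = Add(x, Mul(x, Add(Pow(x, 2), Mul(-5, x)))) (Function('U')(x) = Add(x, Mul(Add(Pow(x, 2), Mul(-5, x)), x)) = Add(x, Mul(x, Add(Pow(x, 2), Mul(-5, x)))))
H = -152 (H = Add(-122, Mul(-2, Add(1, Pow(-2, 2), Mul(-5, -2)))) = Add(-122, Mul(-2, Add(1, 4, 10))) = Add(-122, Mul(-2, 15)) = Add(-122, -30) = -152)
Add(H, -407) = Add(-152, -407) = -559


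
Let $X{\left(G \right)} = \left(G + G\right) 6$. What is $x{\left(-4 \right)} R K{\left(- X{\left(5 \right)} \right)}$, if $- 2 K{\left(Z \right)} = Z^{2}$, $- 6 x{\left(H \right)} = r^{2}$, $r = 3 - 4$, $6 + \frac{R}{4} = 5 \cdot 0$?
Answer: $-7200$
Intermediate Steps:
$X{\left(G \right)} = 12 G$ ($X{\left(G \right)} = 2 G 6 = 12 G$)
$R = -24$ ($R = -24 + 4 \cdot 5 \cdot 0 = -24 + 4 \cdot 0 = -24 + 0 = -24$)
$r = -1$
$x{\left(H \right)} = - \frac{1}{6}$ ($x{\left(H \right)} = - \frac{\left(-1\right)^{2}}{6} = \left(- \frac{1}{6}\right) 1 = - \frac{1}{6}$)
$K{\left(Z \right)} = - \frac{Z^{2}}{2}$
$x{\left(-4 \right)} R K{\left(- X{\left(5 \right)} \right)} = \left(- \frac{1}{6}\right) \left(-24\right) \left(- \frac{\left(- 12 \cdot 5\right)^{2}}{2}\right) = 4 \left(- \frac{\left(\left(-1\right) 60\right)^{2}}{2}\right) = 4 \left(- \frac{\left(-60\right)^{2}}{2}\right) = 4 \left(\left(- \frac{1}{2}\right) 3600\right) = 4 \left(-1800\right) = -7200$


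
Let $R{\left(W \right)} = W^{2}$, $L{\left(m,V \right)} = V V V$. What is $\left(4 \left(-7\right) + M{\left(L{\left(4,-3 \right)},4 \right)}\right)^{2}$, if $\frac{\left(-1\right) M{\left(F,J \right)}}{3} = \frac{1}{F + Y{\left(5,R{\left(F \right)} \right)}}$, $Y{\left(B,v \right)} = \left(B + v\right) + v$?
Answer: $\frac{1616924521}{2062096} \approx 784.12$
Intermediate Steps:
$L{\left(m,V \right)} = V^{3}$ ($L{\left(m,V \right)} = V^{2} V = V^{3}$)
$Y{\left(B,v \right)} = B + 2 v$
$M{\left(F,J \right)} = - \frac{3}{5 + F + 2 F^{2}}$ ($M{\left(F,J \right)} = - \frac{3}{F + \left(5 + 2 F^{2}\right)} = - \frac{3}{5 + F + 2 F^{2}}$)
$\left(4 \left(-7\right) + M{\left(L{\left(4,-3 \right)},4 \right)}\right)^{2} = \left(4 \left(-7\right) - \frac{3}{5 + \left(-3\right)^{3} + 2 \left(\left(-3\right)^{3}\right)^{2}}\right)^{2} = \left(-28 - \frac{3}{5 - 27 + 2 \left(-27\right)^{2}}\right)^{2} = \left(-28 - \frac{3}{5 - 27 + 2 \cdot 729}\right)^{2} = \left(-28 - \frac{3}{5 - 27 + 1458}\right)^{2} = \left(-28 - \frac{3}{1436}\right)^{2} = \left(- \frac{40211}{1436}\right)^{2} = \frac{1616924521}{2062096}$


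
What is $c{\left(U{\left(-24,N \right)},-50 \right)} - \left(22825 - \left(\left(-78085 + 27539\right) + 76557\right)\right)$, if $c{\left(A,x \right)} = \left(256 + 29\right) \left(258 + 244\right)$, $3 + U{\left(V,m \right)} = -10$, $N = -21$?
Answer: $146256$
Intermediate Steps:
$U{\left(V,m \right)} = -13$ ($U{\left(V,m \right)} = -3 - 10 = -13$)
$c{\left(A,x \right)} = 143070$ ($c{\left(A,x \right)} = 285 \cdot 502 = 143070$)
$c{\left(U{\left(-24,N \right)},-50 \right)} - \left(22825 - \left(\left(-78085 + 27539\right) + 76557\right)\right) = 143070 - \left(22825 - \left(\left(-78085 + 27539\right) + 76557\right)\right) = 143070 - \left(22825 - \left(-50546 + 76557\right)\right) = 143070 - \left(22825 - 26011\right) = 143070 - -3186 = 143070 + 3186 = 146256$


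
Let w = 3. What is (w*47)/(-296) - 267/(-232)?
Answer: 2895/4292 ≈ 0.67451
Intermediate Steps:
(w*47)/(-296) - 267/(-232) = (3*47)/(-296) - 267/(-232) = 141*(-1/296) - 267*(-1/232) = -141/296 + 267/232 = 2895/4292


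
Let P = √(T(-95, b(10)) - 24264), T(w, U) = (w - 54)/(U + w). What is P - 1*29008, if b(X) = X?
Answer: -29008 + I*√175294735/85 ≈ -29008.0 + 155.76*I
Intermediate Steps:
T(w, U) = (-54 + w)/(U + w)
P = I*√175294735/85 (P = √((-54 - 95)/(10 - 95) - 24264) = √(-149/(-85) - 24264) = √(-1/85*(-149) - 24264) = √(149/85 - 24264) = √(-2062291/85) = I*√175294735/85 ≈ 155.76*I)
P - 1*29008 = I*√175294735/85 - 1*29008 = I*√175294735/85 - 29008 = -29008 + I*√175294735/85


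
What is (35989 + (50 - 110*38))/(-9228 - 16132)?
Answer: -31859/25360 ≈ -1.2563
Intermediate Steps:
(35989 + (50 - 110*38))/(-9228 - 16132) = (35989 + (50 - 4180))/(-25360) = (35989 - 4130)*(-1/25360) = 31859*(-1/25360) = -31859/25360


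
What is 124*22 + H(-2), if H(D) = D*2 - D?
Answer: 2726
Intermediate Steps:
H(D) = D (H(D) = 2*D - D = D)
124*22 + H(-2) = 124*22 - 2 = 2728 - 2 = 2726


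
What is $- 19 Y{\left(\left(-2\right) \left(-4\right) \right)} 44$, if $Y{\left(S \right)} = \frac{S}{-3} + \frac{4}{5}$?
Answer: $\frac{23408}{15} \approx 1560.5$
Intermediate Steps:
$Y{\left(S \right)} = \frac{4}{5} - \frac{S}{3}$ ($Y{\left(S \right)} = S \left(- \frac{1}{3}\right) + 4 \cdot \frac{1}{5} = - \frac{S}{3} + \frac{4}{5} = \frac{4}{5} - \frac{S}{3}$)
$- 19 Y{\left(\left(-2\right) \left(-4\right) \right)} 44 = - 19 \left(\frac{4}{5} - \frac{\left(-2\right) \left(-4\right)}{3}\right) 44 = - 19 \left(\frac{4}{5} - \frac{8}{3}\right) 44 = \left(-19\right) \left(- \frac{28}{15}\right) 44 = \frac{532}{15} \cdot 44 = \frac{23408}{15}$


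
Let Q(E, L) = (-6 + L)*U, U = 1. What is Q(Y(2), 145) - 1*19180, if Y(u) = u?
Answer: -19041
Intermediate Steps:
Q(E, L) = -6 + L (Q(E, L) = (-6 + L)*1 = -6 + L)
Q(Y(2), 145) - 1*19180 = (-6 + 145) - 1*19180 = 139 - 19180 = -19041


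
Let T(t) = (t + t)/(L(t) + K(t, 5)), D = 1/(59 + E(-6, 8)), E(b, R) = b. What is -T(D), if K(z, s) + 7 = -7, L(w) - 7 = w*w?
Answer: 53/9831 ≈ 0.0053911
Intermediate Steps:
L(w) = 7 + w² (L(w) = 7 + w*w = 7 + w²)
K(z, s) = -14 (K(z, s) = -7 - 7 = -14)
D = 1/53 (D = 1/(59 - 6) = 1/53 ≈ 0.018868)
T(t) = 2*t/(-7 + t²) (T(t) = (t + t)/((7 + t²) - 14) = (2*t)/(-7 + t²) = 2*t/(-7 + t²))
-T(D) = -2/(53*(-7 + (1/53)²)) = -2/(53*(-7 + 1/2809)) = -2/(53*(-19662/2809)) = -2*(-2809)/(53*19662) = -1*(-53/9831) = 53/9831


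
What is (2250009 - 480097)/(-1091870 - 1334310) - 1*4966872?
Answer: -3012631819718/606545 ≈ -4.9669e+6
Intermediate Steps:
(2250009 - 480097)/(-1091870 - 1334310) - 1*4966872 = 1769912/(-2426180) - 4966872 = 1769912*(-1/2426180) - 4966872 = -442478/606545 - 4966872 = -3012631819718/606545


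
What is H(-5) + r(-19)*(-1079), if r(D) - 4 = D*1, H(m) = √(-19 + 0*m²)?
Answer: 16185 + I*√19 ≈ 16185.0 + 4.3589*I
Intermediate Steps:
H(m) = I*√19 (H(m) = √(-19 + 0) = √(-19) = I*√19)
r(D) = 4 + D (r(D) = 4 + D*1 = 4 + D)
H(-5) + r(-19)*(-1079) = I*√19 + (4 - 19)*(-1079) = I*√19 - 15*(-1079) = I*√19 + 16185 = 16185 + I*√19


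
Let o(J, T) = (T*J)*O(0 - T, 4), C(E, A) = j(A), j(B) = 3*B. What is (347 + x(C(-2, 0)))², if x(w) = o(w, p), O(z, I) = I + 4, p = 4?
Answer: 120409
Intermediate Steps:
C(E, A) = 3*A
O(z, I) = 4 + I
o(J, T) = 8*J*T (o(J, T) = (T*J)*(4 + 4) = (J*T)*8 = 8*J*T)
x(w) = 32*w (x(w) = 8*w*4 = 32*w)
(347 + x(C(-2, 0)))² = (347 + 32*(3*0))² = (347 + 32*0)² = (347 + 0)² = 347² = 120409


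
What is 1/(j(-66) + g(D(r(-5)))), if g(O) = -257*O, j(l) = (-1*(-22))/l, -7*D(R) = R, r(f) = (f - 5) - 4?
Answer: -3/1543 ≈ -0.0019443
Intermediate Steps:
r(f) = -9 + f (r(f) = (-5 + f) - 4 = -9 + f)
D(R) = -R/7
j(l) = 22/l
1/(j(-66) + g(D(r(-5)))) = 1/(22/(-66) - (-257)*(-9 - 5)/7) = 1/(22*(-1/66) - (-257)*(-14)/7) = 1/(-⅓ - 257*2) = 1/(-⅓ - 514) = 1/(-1543/3) = -3/1543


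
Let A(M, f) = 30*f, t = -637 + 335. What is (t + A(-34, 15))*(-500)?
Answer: -74000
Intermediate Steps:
t = -302
(t + A(-34, 15))*(-500) = (-302 + 30*15)*(-500) = (-302 + 450)*(-500) = 148*(-500) = -74000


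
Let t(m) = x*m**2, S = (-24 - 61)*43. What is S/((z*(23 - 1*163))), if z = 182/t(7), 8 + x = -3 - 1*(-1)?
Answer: -3655/52 ≈ -70.288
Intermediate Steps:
x = -10 (x = -8 + (-3 - 1*(-1)) = -8 + (-3 + 1) = -8 - 2 = -10)
S = -3655 (S = -85*43 = -3655)
t(m) = -10*m**2
z = -13/35 (z = 182/((-10*7**2)) = 182/((-10*49)) = 182/(-490) = 182*(-1/490) = -13/35 ≈ -0.37143)
S/((z*(23 - 1*163))) = -3655*(-35/(13*(23 - 1*163))) = -3655*(-35/(13*(23 - 163))) = -3655/((-13/35*(-140))) = -3655/52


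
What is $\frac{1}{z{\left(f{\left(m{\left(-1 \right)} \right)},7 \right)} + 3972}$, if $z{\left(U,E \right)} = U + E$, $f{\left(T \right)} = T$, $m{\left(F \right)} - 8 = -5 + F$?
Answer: $\frac{1}{3981} \approx 0.00025119$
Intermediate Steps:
$m{\left(F \right)} = 3 + F$ ($m{\left(F \right)} = 8 + \left(-5 + F\right) = 3 + F$)
$z{\left(U,E \right)} = E + U$
$\frac{1}{z{\left(f{\left(m{\left(-1 \right)} \right)},7 \right)} + 3972} = \frac{1}{\left(7 + \left(3 - 1\right)\right) + 3972} = \frac{1}{\left(7 + 2\right) + 3972} = \frac{1}{9 + 3972} = \frac{1}{3981}$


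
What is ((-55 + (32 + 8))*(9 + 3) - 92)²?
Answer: 73984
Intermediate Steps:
((-55 + (32 + 8))*(9 + 3) - 92)² = ((-55 + 40)*12 - 92)² = (-15*12 - 92)² = (-180 - 92)² = (-272)² = 73984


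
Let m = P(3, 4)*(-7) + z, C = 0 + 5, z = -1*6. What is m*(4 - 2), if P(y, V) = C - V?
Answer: -26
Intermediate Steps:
z = -6
C = 5
P(y, V) = 5 - V
m = -13 (m = (5 - 1*4)*(-7) - 6 = (5 - 4)*(-7) - 6 = 1*(-7) - 6 = -7 - 6 = -13)
m*(4 - 2) = -13*(4 - 2) = -13*2 = -26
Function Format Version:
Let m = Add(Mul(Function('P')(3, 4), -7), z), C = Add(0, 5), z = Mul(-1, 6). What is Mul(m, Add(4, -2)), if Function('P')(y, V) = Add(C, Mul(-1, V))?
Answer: -26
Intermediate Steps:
z = -6
C = 5
Function('P')(y, V) = Add(5, Mul(-1, V))
m = -13 (m = Add(Mul(Add(5, Mul(-1, 4)), -7), -6) = Add(Mul(Add(5, -4), -7), -6) = Add(Mul(1, -7), -6) = Add(-7, -6) = -13)
Mul(m, Add(4, -2)) = Mul(-13, Add(4, -2)) = Mul(-13, 2) = -26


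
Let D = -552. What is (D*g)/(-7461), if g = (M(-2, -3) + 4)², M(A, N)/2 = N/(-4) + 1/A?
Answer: 1242/829 ≈ 1.4982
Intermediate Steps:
M(A, N) = 2/A - N/2 (M(A, N) = 2*(N/(-4) + 1/A) = 2*(N*(-¼) + 1/A) = 2*(-N/4 + 1/A) = 2*(1/A - N/4) = 2/A - N/2)
g = 81/4 (g = ((2/(-2) - ½*(-3)) + 4)² = ((2*(-½) + 3/2) + 4)² = ((-1 + 3/2) + 4)² = (½ + 4)² = (9/2)² = 81/4 ≈ 20.250)
(D*g)/(-7461) = -552*81/4/(-7461) = -11178*(-1/7461) = 1242/829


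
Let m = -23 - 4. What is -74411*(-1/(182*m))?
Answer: -74411/4914 ≈ -15.143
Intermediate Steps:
m = -27
-74411*(-1/(182*m)) = -74411/(-27*(-7)*26) = -74411/(189*26) = -74411/4914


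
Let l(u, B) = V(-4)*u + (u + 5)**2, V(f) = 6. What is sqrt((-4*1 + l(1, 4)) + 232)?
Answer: 3*sqrt(30) ≈ 16.432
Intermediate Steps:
l(u, B) = (5 + u)**2 + 6*u (l(u, B) = 6*u + (u + 5)**2 = 6*u + (5 + u)**2 = (5 + u)**2 + 6*u)
sqrt((-4*1 + l(1, 4)) + 232) = sqrt((-4*1 + ((5 + 1)**2 + 6*1)) + 232) = sqrt((-4 + (6**2 + 6)) + 232) = sqrt((-4 + (36 + 6)) + 232) = sqrt((-4 + 42) + 232) = sqrt(38 + 232) = sqrt(270) = 3*sqrt(30)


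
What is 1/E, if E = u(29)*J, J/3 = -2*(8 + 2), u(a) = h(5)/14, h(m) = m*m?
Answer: -7/750 ≈ -0.0093333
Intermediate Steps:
h(m) = m²
u(a) = 25/14 (u(a) = 5²/14 = 25*(1/14) = 25/14)
J = -60 (J = 3*(-2*(8 + 2)) = 3*(-2*10) = 3*(-20) = -60)
E = -750/7 (E = (25/14)*(-60) = -750/7 ≈ -107.14)
1/E = 1/(-750/7) = -7/750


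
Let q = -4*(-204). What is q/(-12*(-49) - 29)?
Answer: 816/559 ≈ 1.4597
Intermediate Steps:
q = 816
q/(-12*(-49) - 29) = 816/(-12*(-49) - 29) = 816/(588 - 29) = 816/559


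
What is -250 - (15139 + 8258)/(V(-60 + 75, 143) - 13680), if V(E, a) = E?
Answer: -1130951/4555 ≈ -248.29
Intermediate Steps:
-250 - (15139 + 8258)/(V(-60 + 75, 143) - 13680) = -250 - (15139 + 8258)/((-60 + 75) - 13680) = -250 - 23397/(15 - 13680) = -250 - 23397/(-13665) = -250 - 23397*(-1)/13665 = -250 - 1*(-7799/4555) = -250 + 7799/4555 = -1130951/4555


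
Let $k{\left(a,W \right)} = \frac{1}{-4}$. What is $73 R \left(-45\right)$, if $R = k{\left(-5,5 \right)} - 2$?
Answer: $\frac{29565}{4} \approx 7391.3$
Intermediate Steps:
$k{\left(a,W \right)} = - \frac{1}{4}$
$R = - \frac{9}{4}$ ($R = - \frac{1}{4} - 2 = - \frac{9}{4} \approx -2.25$)
$73 R \left(-45\right) = 73 \left(- \frac{9}{4}\right) \left(-45\right) = \left(- \frac{657}{4}\right) \left(-45\right) = \frac{29565}{4}$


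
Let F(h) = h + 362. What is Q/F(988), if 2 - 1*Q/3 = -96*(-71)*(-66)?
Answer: 224929/225 ≈ 999.68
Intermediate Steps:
F(h) = 362 + h
Q = 1349574 (Q = 6 - 3*(-96*(-71))*(-66) = 6 - 20448*(-66) = 6 - 3*(-449856) = 6 + 1349568 = 1349574)
Q/F(988) = 1349574/(362 + 988) = 1349574/1350 = 1349574*(1/1350) = 224929/225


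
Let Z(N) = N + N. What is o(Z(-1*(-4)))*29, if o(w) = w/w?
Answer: 29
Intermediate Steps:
Z(N) = 2*N
o(w) = 1
o(Z(-1*(-4)))*29 = 1*29 = 29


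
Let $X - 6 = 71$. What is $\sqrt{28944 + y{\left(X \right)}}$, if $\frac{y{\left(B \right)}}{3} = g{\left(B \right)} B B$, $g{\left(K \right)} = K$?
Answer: $\sqrt{1398543} \approx 1182.6$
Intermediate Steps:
$X = 77$ ($X = 6 + 71 = 77$)
$y{\left(B \right)} = 3 B^{3}$ ($y{\left(B \right)} = 3 B B B = 3 B^{2} B = 3 B^{3}$)
$\sqrt{28944 + y{\left(X \right)}} = \sqrt{28944 + 3 \cdot 77^{3}} = \sqrt{28944 + 3 \cdot 456533} = \sqrt{28944 + 1369599} = \sqrt{1398543}$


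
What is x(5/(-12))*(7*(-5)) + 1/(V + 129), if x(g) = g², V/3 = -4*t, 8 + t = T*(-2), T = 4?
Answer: -93577/15408 ≈ -6.0733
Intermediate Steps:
t = -16 (t = -8 + 4*(-2) = -8 - 8 = -16)
V = 192 (V = 3*(-4*(-16)) = 3*64 = 192)
x(5/(-12))*(7*(-5)) + 1/(V + 129) = (5/(-12))²*(7*(-5)) + 1/(192 + 129) = (5*(-1/12))²*(-35) + 1/321 = (-5/12)²*(-35) + 1/321 = (25/144)*(-35) + 1/321 = -875/144 + 1/321 = -93577/15408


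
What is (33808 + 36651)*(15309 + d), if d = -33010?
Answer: -1247194759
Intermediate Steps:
(33808 + 36651)*(15309 + d) = (33808 + 36651)*(15309 - 33010) = 70459*(-17701) = -1247194759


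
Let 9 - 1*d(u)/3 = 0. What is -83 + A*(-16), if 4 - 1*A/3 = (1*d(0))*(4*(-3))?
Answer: -15827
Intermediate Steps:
d(u) = 27 (d(u) = 27 - 3*0 = 27 + 0 = 27)
A = 984 (A = 12 - 3*1*27*4*(-3) = 12 - 81*(-12) = 12 - 3*(-324) = 12 + 972 = 984)
-83 + A*(-16) = -83 + 984*(-16) = -83 - 15744 = -15827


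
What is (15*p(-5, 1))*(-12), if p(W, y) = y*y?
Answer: -180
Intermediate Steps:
p(W, y) = y**2
(15*p(-5, 1))*(-12) = (15*1**2)*(-12) = (15*1)*(-12) = 15*(-12) = -180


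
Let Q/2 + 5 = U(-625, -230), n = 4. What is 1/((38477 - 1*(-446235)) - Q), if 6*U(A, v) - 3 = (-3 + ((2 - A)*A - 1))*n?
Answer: 3/3021679 ≈ 9.9283e-7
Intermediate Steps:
U(A, v) = -13/6 + 2*A*(2 - A)/3 (U(A, v) = ½ + ((-3 + ((2 - A)*A - 1))*4)/6 = ½ + ((-3 + (A*(2 - A) - 1))*4)/6 = ½ + ((-3 + (-1 + A*(2 - A)))*4)/6 = ½ + ((-4 + A*(2 - A))*4)/6 = ½ + (-16 + 4*A*(2 - A))/6 = ½ + (-8/3 + 2*A*(2 - A)/3) = -13/6 + 2*A*(2 - A)/3)
Q = -1567543/3 (Q = -10 + 2*(-13/6 - ⅔*(-625)² + (4/3)*(-625)) = -10 + 2*(-13/6 - ⅔*390625 - 2500/3) = -10 + 2*(-13/6 - 781250/3 - 2500/3) = -10 + 2*(-1567513/6) = -10 - 1567513/3 = -1567543/3 ≈ -5.2251e+5)
1/((38477 - 1*(-446235)) - Q) = 1/((38477 - 1*(-446235)) - 1*(-1567543/3)) = 1/((38477 + 446235) + 1567543/3) = 1/(484712 + 1567543/3) = 1/(3021679/3) = 3/3021679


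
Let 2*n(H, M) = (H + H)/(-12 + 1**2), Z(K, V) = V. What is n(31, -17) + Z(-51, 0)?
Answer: -31/11 ≈ -2.8182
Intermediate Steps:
n(H, M) = -H/11 (n(H, M) = ((H + H)/(-12 + 1**2))/2 = ((2*H)/(-12 + 1))/2 = ((2*H)/(-11))/2 = ((2*H)*(-1/11))/2 = (-2*H/11)/2 = -H/11)
n(31, -17) + Z(-51, 0) = -1/11*31 + 0 = -31/11 + 0 = -31/11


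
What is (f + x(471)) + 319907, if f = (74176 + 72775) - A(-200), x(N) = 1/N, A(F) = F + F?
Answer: 220078519/471 ≈ 4.6726e+5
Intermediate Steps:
A(F) = 2*F
f = 147351 (f = (74176 + 72775) - 2*(-200) = 146951 - 1*(-400) = 146951 + 400 = 147351)
(f + x(471)) + 319907 = (147351 + 1/471) + 319907 = 69402322/471 + 319907 = 220078519/471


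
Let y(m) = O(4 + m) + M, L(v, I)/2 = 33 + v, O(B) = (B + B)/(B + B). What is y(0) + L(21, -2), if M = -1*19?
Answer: 90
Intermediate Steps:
O(B) = 1 (O(B) = (2*B)/((2*B)) = (2*B)*(1/(2*B)) = 1)
M = -19
L(v, I) = 66 + 2*v (L(v, I) = 2*(33 + v) = 66 + 2*v)
y(m) = -18 (y(m) = 1 - 19 = -18)
y(0) + L(21, -2) = -18 + (66 + 2*21) = -18 + (66 + 42) = -18 + 108 = 90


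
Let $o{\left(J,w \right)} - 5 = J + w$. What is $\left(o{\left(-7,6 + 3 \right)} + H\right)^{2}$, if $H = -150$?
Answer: $20449$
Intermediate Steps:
$o{\left(J,w \right)} = 5 + J + w$ ($o{\left(J,w \right)} = 5 + \left(J + w\right) = 5 + J + w$)
$\left(o{\left(-7,6 + 3 \right)} + H\right)^{2} = \left(\left(5 - 7 + \left(6 + 3\right)\right) - 150\right)^{2} = \left(\left(5 - 7 + 9\right) - 150\right)^{2} = \left(7 - 150\right)^{2} = \left(-143\right)^{2} = 20449$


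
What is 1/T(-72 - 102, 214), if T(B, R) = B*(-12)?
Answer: 1/2088 ≈ 0.00047893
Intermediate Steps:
T(B, R) = -12*B
1/T(-72 - 102, 214) = 1/(-12*(-72 - 102)) = 1/(-12*(-174)) = 1/2088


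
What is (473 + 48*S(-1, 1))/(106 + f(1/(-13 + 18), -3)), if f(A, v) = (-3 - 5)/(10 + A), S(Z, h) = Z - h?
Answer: 19227/5366 ≈ 3.5831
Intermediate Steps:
f(A, v) = -8/(10 + A)
(473 + 48*S(-1, 1))/(106 + f(1/(-13 + 18), -3)) = (473 + 48*(-1 - 1*1))/(106 - 8/(10 + 1/(-13 + 18))) = (473 + 48*(-1 - 1))/(106 - 8/(10 + 1/5)) = (473 + 48*(-2))/(106 - 8/(10 + 1/5)) = (473 - 96)/(106 - 8/51/5) = 377/(106 - 8*5/51) = 377/(106 - 40/51) = 377/(5366/51) = 377*(51/5366) = 19227/5366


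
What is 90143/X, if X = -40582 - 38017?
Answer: -90143/78599 ≈ -1.1469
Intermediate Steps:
X = -78599
90143/X = 90143/(-78599) = 90143*(-1/78599) = -90143/78599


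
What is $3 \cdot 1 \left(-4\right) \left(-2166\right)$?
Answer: $25992$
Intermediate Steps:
$3 \cdot 1 \left(-4\right) \left(-2166\right) = 3 \left(-4\right) \left(-2166\right) = \left(-12\right) \left(-2166\right) = 25992$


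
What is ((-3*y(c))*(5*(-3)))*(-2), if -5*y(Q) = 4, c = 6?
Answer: 72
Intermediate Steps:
y(Q) = -⅘ (y(Q) = -⅕*4 = -⅘)
((-3*y(c))*(5*(-3)))*(-2) = ((-3*(-⅘))*(5*(-3)))*(-2) = ((12/5)*(-15))*(-2) = -36*(-2) = 72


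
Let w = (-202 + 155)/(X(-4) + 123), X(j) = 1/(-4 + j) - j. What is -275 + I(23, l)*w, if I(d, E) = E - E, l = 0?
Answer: -275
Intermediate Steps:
I(d, E) = 0
w = -376/1015 (w = (-202 + 155)/((1 - 1*(-4)² + 4*(-4))/(-4 - 4) + 123) = -47/((1 - 1*16 - 16)/(-8) + 123) = -47/(-(1 - 16 - 16)/8 + 123) = -47/(-⅛*(-31) + 123) = -47/(31/8 + 123) = -47/1015/8 = -47*8/1015 = -376/1015 ≈ -0.37044)
-275 + I(23, l)*w = -275 + 0*(-376/1015) = -275 + 0 = -275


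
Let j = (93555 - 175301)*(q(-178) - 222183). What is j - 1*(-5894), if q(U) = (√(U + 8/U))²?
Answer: 1617764736784/89 ≈ 1.8177e+10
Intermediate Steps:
q(U) = U + 8/U
j = 1617764212218/89 (j = (93555 - 175301)*((-178 + 8/(-178)) - 222183) = -81746*((-178 + 8*(-1/178)) - 222183) = -81746*((-178 - 4/89) - 222183) = -81746*(-15846/89 - 222183) = -81746*(-19790133/89) = 1617764212218/89 ≈ 1.8177e+10)
j - 1*(-5894) = 1617764212218/89 - 1*(-5894) = 1617764212218/89 + 5894 = 1617764736784/89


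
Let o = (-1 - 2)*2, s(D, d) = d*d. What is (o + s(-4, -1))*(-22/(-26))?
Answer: -55/13 ≈ -4.2308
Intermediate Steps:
s(D, d) = d²
o = -6 (o = -3*2 = -6)
(o + s(-4, -1))*(-22/(-26)) = (-6 + (-1)²)*(-22/(-26)) = (-6 + 1)*(-22*(-1/26)) = -5*11/13 = -55/13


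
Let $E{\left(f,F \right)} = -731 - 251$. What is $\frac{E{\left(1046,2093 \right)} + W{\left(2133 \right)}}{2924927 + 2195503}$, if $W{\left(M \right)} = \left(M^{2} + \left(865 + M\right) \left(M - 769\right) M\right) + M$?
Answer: $\frac{4363484008}{2560215} \approx 1704.3$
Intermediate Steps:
$E{\left(f,F \right)} = -982$ ($E{\left(f,F \right)} = -731 - 251 = -982$)
$W{\left(M \right)} = M + M^{2} + M \left(-769 + M\right) \left(865 + M\right)$ ($W{\left(M \right)} = \left(M^{2} + \left(865 + M\right) \left(-769 + M\right) M\right) + M = \left(M^{2} + \left(-769 + M\right) \left(865 + M\right) M\right) + M = \left(M^{2} + M \left(-769 + M\right) \left(865 + M\right)\right) + M = M + M^{2} + M \left(-769 + M\right) \left(865 + M\right)$)
$\frac{E{\left(1046,2093 \right)} + W{\left(2133 \right)}}{2924927 + 2195503} = \frac{-982 + 2133 \left(-665184 + 2133^{2} + 97 \cdot 2133\right)}{2924927 + 2195503} = \frac{-982 + 2133 \left(-665184 + 4549689 + 206901\right)}{5120430} = \left(-982 + 2133 \cdot 4091406\right) \frac{1}{5120430} = \left(-982 + 8726968998\right) \frac{1}{5120430} = 8726968016 \cdot \frac{1}{5120430} = \frac{4363484008}{2560215}$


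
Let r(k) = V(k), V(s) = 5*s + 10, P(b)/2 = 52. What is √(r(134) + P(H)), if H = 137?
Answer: 28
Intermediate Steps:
P(b) = 104 (P(b) = 2*52 = 104)
V(s) = 10 + 5*s
r(k) = 10 + 5*k
√(r(134) + P(H)) = √((10 + 5*134) + 104) = √((10 + 670) + 104) = √(680 + 104) = √784 = 28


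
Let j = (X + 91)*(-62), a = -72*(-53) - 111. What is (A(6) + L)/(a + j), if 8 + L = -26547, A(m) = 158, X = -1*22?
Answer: 8799/191 ≈ 46.068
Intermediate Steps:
X = -22
L = -26555 (L = -8 - 26547 = -26555)
a = 3705 (a = 3816 - 111 = 3705)
j = -4278 (j = (-22 + 91)*(-62) = 69*(-62) = -4278)
(A(6) + L)/(a + j) = (158 - 26555)/(3705 - 4278) = -26397/(-573) = -26397*(-1/573) = 8799/191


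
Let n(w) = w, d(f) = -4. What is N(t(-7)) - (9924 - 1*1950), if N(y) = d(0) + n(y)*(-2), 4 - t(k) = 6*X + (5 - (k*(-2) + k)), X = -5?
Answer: -8050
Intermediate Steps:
t(k) = 29 - k (t(k) = 4 - (6*(-5) + (5 - (k*(-2) + k))) = 4 - (-30 + (5 - (-2*k + k))) = 4 - (-30 + (5 - (-1)*k)) = 4 - (-30 + (5 + k)) = 4 - (-25 + k) = 4 + (25 - k) = 29 - k)
N(y) = -4 - 2*y (N(y) = -4 + y*(-2) = -4 - 2*y)
N(t(-7)) - (9924 - 1*1950) = (-4 - 2*(29 - 1*(-7))) - (9924 - 1*1950) = (-4 - 2*(29 + 7)) - (9924 - 1950) = (-4 - 2*36) - 1*7974 = (-4 - 72) - 7974 = -76 - 7974 = -8050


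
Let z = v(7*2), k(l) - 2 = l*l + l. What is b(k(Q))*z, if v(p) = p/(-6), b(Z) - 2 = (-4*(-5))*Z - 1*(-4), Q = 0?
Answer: -322/3 ≈ -107.33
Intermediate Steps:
k(l) = 2 + l + l**2 (k(l) = 2 + (l*l + l) = 2 + (l**2 + l) = 2 + (l + l**2) = 2 + l + l**2)
b(Z) = 6 + 20*Z (b(Z) = 2 + ((-4*(-5))*Z - 1*(-4)) = 2 + (20*Z + 4) = 2 + (4 + 20*Z) = 6 + 20*Z)
v(p) = -p/6 (v(p) = p*(-1/6) = -p/6)
z = -7/3 (z = -7*2/6 = -1/6*14 = -7/3 ≈ -2.3333)
b(k(Q))*z = (6 + 20*(2 + 0 + 0**2))*(-7/3) = (6 + 20*(2 + 0 + 0))*(-7/3) = (6 + 20*2)*(-7/3) = (6 + 40)*(-7/3) = 46*(-7/3) = -322/3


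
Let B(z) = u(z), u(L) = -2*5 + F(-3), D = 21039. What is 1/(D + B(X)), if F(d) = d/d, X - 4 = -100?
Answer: 1/21030 ≈ 4.7551e-5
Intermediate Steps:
X = -96 (X = 4 - 100 = -96)
F(d) = 1
u(L) = -9 (u(L) = -2*5 + 1 = -10 + 1 = -9)
B(z) = -9
1/(D + B(X)) = 1/(21039 - 9) = 1/21030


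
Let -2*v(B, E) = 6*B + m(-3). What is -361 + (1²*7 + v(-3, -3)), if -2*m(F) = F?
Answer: -1383/4 ≈ -345.75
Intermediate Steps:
m(F) = -F/2
v(B, E) = -¾ - 3*B (v(B, E) = -(6*B - ½*(-3))/2 = -(6*B + 3/2)/2 = -(3/2 + 6*B)/2 = -¾ - 3*B)
-361 + (1²*7 + v(-3, -3)) = -361 + (1²*7 + (-¾ - 3*(-3))) = -361 + (1*7 + (-¾ + 9)) = -361 + (7 + 33/4) = -361 + 61/4 = -1383/4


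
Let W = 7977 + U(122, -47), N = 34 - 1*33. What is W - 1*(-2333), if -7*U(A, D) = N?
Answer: 72169/7 ≈ 10310.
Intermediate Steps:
N = 1 (N = 34 - 33 = 1)
U(A, D) = -1/7 (U(A, D) = -1/7*1 = -1/7)
W = 55838/7 (W = 7977 - 1/7 = 55838/7 ≈ 7976.9)
W - 1*(-2333) = 55838/7 - 1*(-2333) = 55838/7 + 2333 = 72169/7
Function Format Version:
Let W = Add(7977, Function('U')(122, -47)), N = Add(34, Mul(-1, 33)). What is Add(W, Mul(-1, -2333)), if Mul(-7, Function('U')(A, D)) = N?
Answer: Rational(72169, 7) ≈ 10310.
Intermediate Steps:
N = 1 (N = Add(34, -33) = 1)
Function('U')(A, D) = Rational(-1, 7) (Function('U')(A, D) = Mul(Rational(-1, 7), 1) = Rational(-1, 7))
W = Rational(55838, 7) (W = Add(7977, Rational(-1, 7)) = Rational(55838, 7) ≈ 7976.9)
Add(W, Mul(-1, -2333)) = Add(Rational(55838, 7), Mul(-1, -2333)) = Add(Rational(55838, 7), 2333) = Rational(72169, 7)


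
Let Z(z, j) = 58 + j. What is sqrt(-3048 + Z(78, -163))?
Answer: I*sqrt(3153) ≈ 56.152*I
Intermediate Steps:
sqrt(-3048 + Z(78, -163)) = sqrt(-3048 + (58 - 163)) = sqrt(-3048 - 105) = sqrt(-3153) = I*sqrt(3153)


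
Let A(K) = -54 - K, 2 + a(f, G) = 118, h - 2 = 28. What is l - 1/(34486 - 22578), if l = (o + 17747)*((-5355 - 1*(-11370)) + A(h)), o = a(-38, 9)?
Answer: 1261598454323/11908 ≈ 1.0595e+8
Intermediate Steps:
h = 30 (h = 2 + 28 = 30)
a(f, G) = 116 (a(f, G) = -2 + 118 = 116)
o = 116
l = 105945453 (l = (116 + 17747)*((-5355 - 1*(-11370)) + (-54 - 1*30)) = 17863*((-5355 + 11370) + (-54 - 30)) = 17863*(6015 - 84) = 17863*5931 = 105945453)
l - 1/(34486 - 22578) = 105945453 - 1/(34486 - 22578) = 105945453 - 1/11908 = 1261598454323/11908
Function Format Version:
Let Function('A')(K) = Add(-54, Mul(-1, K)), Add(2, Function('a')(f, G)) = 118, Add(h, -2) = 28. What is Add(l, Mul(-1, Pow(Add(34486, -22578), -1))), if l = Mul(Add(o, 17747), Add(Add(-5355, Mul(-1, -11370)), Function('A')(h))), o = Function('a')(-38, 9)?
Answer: Rational(1261598454323, 11908) ≈ 1.0595e+8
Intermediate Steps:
h = 30 (h = Add(2, 28) = 30)
Function('a')(f, G) = 116 (Function('a')(f, G) = Add(-2, 118) = 116)
o = 116
l = 105945453 (l = Mul(Add(116, 17747), Add(Add(-5355, Mul(-1, -11370)), Add(-54, Mul(-1, 30)))) = Mul(17863, Add(Add(-5355, 11370), Add(-54, -30))) = Mul(17863, Add(6015, -84)) = Mul(17863, 5931) = 105945453)
Add(l, Mul(-1, Pow(Add(34486, -22578), -1))) = Add(105945453, Mul(-1, Pow(Add(34486, -22578), -1))) = Add(105945453, Mul(-1, Pow(11908, -1))) = Add(105945453, Mul(-1, Rational(1, 11908))) = Add(105945453, Rational(-1, 11908)) = Rational(1261598454323, 11908)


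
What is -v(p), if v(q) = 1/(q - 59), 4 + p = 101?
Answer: -1/38 ≈ -0.026316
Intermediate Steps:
p = 97 (p = -4 + 101 = 97)
v(q) = 1/(-59 + q)
-v(p) = -1/(-59 + 97) = -1/38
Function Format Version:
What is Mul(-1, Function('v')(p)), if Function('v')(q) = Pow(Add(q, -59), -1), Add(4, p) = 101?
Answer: Rational(-1, 38) ≈ -0.026316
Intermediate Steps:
p = 97 (p = Add(-4, 101) = 97)
Function('v')(q) = Pow(Add(-59, q), -1)
Mul(-1, Function('v')(p)) = Mul(-1, Pow(Add(-59, 97), -1)) = Mul(-1, Pow(38, -1)) = Mul(-1, Rational(1, 38)) = Rational(-1, 38)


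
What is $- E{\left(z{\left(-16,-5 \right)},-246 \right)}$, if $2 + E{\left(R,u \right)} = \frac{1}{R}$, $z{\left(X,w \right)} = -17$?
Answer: $\frac{35}{17} \approx 2.0588$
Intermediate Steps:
$E{\left(R,u \right)} = -2 + \frac{1}{R}$
$- E{\left(z{\left(-16,-5 \right)},-246 \right)} = - (-2 + \frac{1}{-17}) = - (-2 - \frac{1}{17}) = \left(-1\right) \left(- \frac{35}{17}\right) = \frac{35}{17}$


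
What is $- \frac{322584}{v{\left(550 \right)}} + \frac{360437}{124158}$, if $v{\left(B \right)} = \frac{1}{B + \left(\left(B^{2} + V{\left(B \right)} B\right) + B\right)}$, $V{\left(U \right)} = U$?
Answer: $- \frac{24275144006898763}{124158} \approx -1.9552 \cdot 10^{11}$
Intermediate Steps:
$v{\left(B \right)} = \frac{1}{2 B + 2 B^{2}}$ ($v{\left(B \right)} = \frac{1}{B + \left(\left(B^{2} + B B\right) + B\right)} = \frac{1}{B + \left(\left(B^{2} + B^{2}\right) + B\right)} = \frac{1}{B + \left(2 B^{2} + B\right)} = \frac{1}{B + \left(B + 2 B^{2}\right)} = \frac{1}{2 B + 2 B^{2}}$)
$- \frac{322584}{v{\left(550 \right)}} + \frac{360437}{124158} = - \frac{322584}{\frac{1}{2} \cdot \frac{1}{550} \frac{1}{1 + 550}} + \frac{360437}{124158} = - \frac{322584}{\frac{1}{2} \cdot \frac{1}{550} \cdot \frac{1}{551}} + 360437 \cdot \frac{1}{124158} = - \frac{322584}{\frac{1}{2} \cdot \frac{1}{550} \cdot \frac{1}{551}} + \frac{360437}{124158} = - 322584 \frac{1}{\frac{1}{606100}} + \frac{360437}{124158} = \left(-322584\right) 606100 + \frac{360437}{124158} = -195518162400 + \frac{360437}{124158} = - \frac{24275144006898763}{124158}$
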